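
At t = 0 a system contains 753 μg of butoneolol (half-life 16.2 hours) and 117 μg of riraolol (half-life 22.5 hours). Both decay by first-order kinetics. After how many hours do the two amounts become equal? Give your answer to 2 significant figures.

160 hours

Set 753·(1/2)^(t/16.2) = 117·(1/2)^(t/22.5).
Taking log₂: log₂(753/117) = t·(1/16.2 − 1/22.5).
log₂(6.4359) = 2.6861; 1/16.2 − 1/22.5 = 0.017284.
t = 2.6861 / 0.017284 ≈ 155.41 hours.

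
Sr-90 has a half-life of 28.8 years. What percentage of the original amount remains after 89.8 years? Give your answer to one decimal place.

n = 89.8/28.8 ≈ 3.1181 half-lives.
Fraction remaining = (1/2)^3.1181 ≈ 0.11518, i.e. 11.518%.

11.5%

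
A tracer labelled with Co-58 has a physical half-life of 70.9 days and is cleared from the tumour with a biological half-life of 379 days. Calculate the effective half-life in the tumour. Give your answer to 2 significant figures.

1/t_eff = 1/t_phys + 1/t_biol = 1/70.9 + 1/379 = 0.016743 per day.
t_eff = 70.9 × 379 / (70.9 + 379) ≈ 59.727 days.

60 days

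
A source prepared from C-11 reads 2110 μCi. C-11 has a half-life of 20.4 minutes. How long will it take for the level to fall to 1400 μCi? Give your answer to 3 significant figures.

12.1 minutes

Fraction remaining = 1400/2110 ≈ 0.66351.
n = log₂(2110/1400) = ln(1.5071)/ln 2 ≈ 0.59182 half-lives.
t = n × t½ = 0.59182 × 20.4 ≈ 12.073 minutes.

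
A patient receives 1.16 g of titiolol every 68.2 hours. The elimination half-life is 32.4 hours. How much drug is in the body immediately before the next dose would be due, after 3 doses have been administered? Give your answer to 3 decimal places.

0.347 g

The 3 doses were given 204.6, 136.4, 68.2 hours ago.
Total = 1.16·(1/2)^(204.6/32.4) + 1.16·(1/2)^(136.4/32.4) + 1.16·(1/2)^(68.2/32.4)
      = 0.014572 + 0.062684 + 0.26965 ≈ 0.34691 g.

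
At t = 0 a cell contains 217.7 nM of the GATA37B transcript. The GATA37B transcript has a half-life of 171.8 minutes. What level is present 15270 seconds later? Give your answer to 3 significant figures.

78.0 nM

Convert the elapsed time: 15270 seconds = 254.5 minutes.
Number of half-lives: n = 254.5/171.8 ≈ 1.4814.
Remaining = 217.7 × (1/2)^1.4814 = 217.7 × 0.35815 ≈ 77.969 nM.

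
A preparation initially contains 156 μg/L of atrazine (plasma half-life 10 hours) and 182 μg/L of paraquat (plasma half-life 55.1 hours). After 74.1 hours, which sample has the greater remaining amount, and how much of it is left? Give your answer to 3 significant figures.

paraquat, 71.7 μg/L

atrazine: 156 × (1/2)^7.41 ≈ 0.91726 μg/L.
paraquat: 182 × (1/2)^1.3448 ≈ 71.654 μg/L.
Paraquat has more remaining, at ≈ 71.654 μg/L.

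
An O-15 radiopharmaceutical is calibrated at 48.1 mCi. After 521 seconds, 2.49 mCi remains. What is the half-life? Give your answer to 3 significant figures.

122 seconds

A/A₀ = 2.49/48.1 ≈ 0.051767.
n = log₂(19.317) ≈ 4.2718 half-lives elapsed in 521 seconds.
t½ = 521/4.2718 ≈ 121.96 seconds.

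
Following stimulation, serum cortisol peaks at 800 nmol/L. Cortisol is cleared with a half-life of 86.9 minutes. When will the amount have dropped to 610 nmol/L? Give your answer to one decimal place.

34.0 minutes

Fraction remaining = 610/800 ≈ 0.7625.
n = log₂(800/610) = ln(1.3115)/ln 2 ≈ 0.39119 half-lives.
t = n × t½ = 0.39119 × 86.9 ≈ 33.994 minutes.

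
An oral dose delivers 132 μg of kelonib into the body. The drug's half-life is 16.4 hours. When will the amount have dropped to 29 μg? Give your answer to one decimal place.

Fraction remaining = 29/132 ≈ 0.2197.
n = log₂(132/29) = ln(4.5517)/ln 2 ≈ 2.1864 half-lives.
t = n × t½ = 2.1864 × 16.4 ≈ 35.857 hours.

35.9 hours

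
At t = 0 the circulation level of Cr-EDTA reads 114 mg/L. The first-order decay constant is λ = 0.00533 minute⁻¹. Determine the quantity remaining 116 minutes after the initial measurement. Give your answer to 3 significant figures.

61.4 mg/L

t½ = ln 2 / λ = 0.69315 / 0.00533 ≈ 130.05 minutes.
Number of half-lives: n = 116/130.05 ≈ 0.89199.
Remaining = 114 × (1/2)^0.89199 = 114 × 0.53887 ≈ 61.431 mg/L.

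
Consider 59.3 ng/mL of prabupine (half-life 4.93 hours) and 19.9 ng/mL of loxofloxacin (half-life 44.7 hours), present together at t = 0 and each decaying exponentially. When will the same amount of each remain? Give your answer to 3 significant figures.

Set 59.3·(1/2)^(t/4.93) = 19.9·(1/2)^(t/44.7).
Taking log₂: log₂(59.3/19.9) = t·(1/4.93 − 1/44.7).
log₂(2.9799) = 1.5753; 1/4.93 − 1/44.7 = 0.18047.
t = 1.5753 / 0.18047 ≈ 8.7288 hours.

8.73 hours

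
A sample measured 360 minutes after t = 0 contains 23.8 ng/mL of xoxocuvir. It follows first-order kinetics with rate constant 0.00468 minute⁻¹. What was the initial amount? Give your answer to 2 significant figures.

130 ng/mL

t½ = ln 2 / k = 0.69315 / 0.00468 ≈ 148.11 minutes.
Number of half-lives elapsed: n = 360/148.11 ≈ 2.4307.
A₀ = A × 2^n = 23.8 × 2^2.4307 = 23.8 × 5.3914 ≈ 128.31 ng/mL.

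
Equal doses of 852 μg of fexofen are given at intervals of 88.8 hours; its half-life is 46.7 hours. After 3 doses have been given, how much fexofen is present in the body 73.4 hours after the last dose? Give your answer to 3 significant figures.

The 3 doses were given 251, 162.2, 73.4 hours ago.
Total = 852·(1/2)^(251/46.7) + 852·(1/2)^(162.2/46.7) + 852·(1/2)^(73.4/46.7)
      = 20.534 + 76.717 + 286.62 ≈ 383.87 μg.

384 μg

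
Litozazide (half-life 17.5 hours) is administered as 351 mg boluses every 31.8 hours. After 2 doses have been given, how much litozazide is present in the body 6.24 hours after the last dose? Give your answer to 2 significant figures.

The 2 doses were given 38.04, 6.24 hours ago.
Total = 351·(1/2)^(38.04/17.5) + 351·(1/2)^(6.24/17.5)
      = 77.795 + 274.14 ≈ 351.93 mg.

350 mg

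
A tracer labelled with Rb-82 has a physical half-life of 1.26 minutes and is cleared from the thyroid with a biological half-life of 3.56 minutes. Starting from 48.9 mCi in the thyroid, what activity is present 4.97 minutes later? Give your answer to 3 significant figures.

1/t_eff = 1/t_phys + 1/t_biol = 1/1.26 + 1/3.56 = 1.0745 per minute.
t_eff = 1.26 × 3.56 / (1.26 + 3.56) ≈ 0.93062 minutes.
Remaining = 48.9 × (1/2)^(4.97/0.93062) = 48.9 × (1/2)^5.3405 ≈ 1.2069 mCi.

1.21 mCi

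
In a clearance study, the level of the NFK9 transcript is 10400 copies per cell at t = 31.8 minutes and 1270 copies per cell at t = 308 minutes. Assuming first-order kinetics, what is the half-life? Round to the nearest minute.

91 minutes

Over Δt = 308 − 31.8 = 276.2 minutes, the level fell by a factor of 10400/1270 ≈ 8.189.
n = log₂(8.189) ≈ 3.0337 half-lives, so t½ = 276.2/3.0337 ≈ 91.044 minutes.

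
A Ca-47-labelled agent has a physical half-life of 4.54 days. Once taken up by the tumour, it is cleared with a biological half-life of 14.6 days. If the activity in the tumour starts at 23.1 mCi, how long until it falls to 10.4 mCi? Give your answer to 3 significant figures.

3.99 days

1/t_eff = 1/t_phys + 1/t_biol = 1/4.54 + 1/14.6 = 0.28876 per day.
t_eff = 4.54 × 14.6 / (4.54 + 14.6) ≈ 3.4631 days.
n = log₂(23.1/10.4) ≈ 1.1513; t = 1.1513 × 3.4631 ≈ 3.9871 days.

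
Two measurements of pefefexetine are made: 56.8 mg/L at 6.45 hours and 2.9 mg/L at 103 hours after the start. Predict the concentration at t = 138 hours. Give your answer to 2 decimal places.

0.99 mg/L

Over Δt = 103 − 6.45 = 96.55 hours, the level fell by a factor of 56.8/2.9 ≈ 19.586.
n = log₂(19.586) ≈ 4.2918 half-lives, so t½ = 96.55/4.2918 ≈ 22.497 hours.
From t = 103 to t = 138: 2.9 × (1/2)^((138−103)/22.497) ≈ 0.98641 mg/L.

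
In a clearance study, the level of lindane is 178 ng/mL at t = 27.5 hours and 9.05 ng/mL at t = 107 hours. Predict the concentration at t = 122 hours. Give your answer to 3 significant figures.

Over Δt = 107 − 27.5 = 79.5 hours, the level fell by a factor of 178/9.05 ≈ 19.669.
n = log₂(19.669) ≈ 4.2978 half-lives, so t½ = 79.5/4.2978 ≈ 18.498 hours.
From t = 107 to t = 122: 9.05 × (1/2)^((122−107)/18.498) ≈ 5.1587 ng/mL.

5.16 ng/mL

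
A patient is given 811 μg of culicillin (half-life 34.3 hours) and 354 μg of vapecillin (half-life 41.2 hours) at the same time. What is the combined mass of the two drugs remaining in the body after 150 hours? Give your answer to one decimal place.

culicillin: 811 × (1/2)^(150/34.3) = 811 × (1/2)^4.3732 ≈ 39.135 μg.
vapecillin: 354 × (1/2)^(150/41.2) = 354 × (1/2)^3.6408 ≈ 28.381 μg.
Total = 39.135 + 28.381 ≈ 67.515 μg.

67.5 μg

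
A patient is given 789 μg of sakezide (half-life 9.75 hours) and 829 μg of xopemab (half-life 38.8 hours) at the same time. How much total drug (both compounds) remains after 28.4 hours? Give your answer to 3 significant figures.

604 μg

sakezide: 789 × (1/2)^(28.4/9.75) = 789 × (1/2)^2.9128 ≈ 104.77 μg.
xopemab: 829 × (1/2)^(28.4/38.8) = 829 × (1/2)^0.73196 ≈ 499.13 μg.
Total = 104.77 + 499.13 ≈ 603.9 μg.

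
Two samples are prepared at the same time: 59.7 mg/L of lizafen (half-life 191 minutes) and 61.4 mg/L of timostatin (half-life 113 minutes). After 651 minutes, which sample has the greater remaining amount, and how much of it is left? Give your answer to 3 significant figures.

lizafen: 59.7 × (1/2)^3.4084 ≈ 5.6228 mg/L.
timostatin: 61.4 × (1/2)^5.7611 ≈ 1.1322 mg/L.
Lizafen has more remaining, at ≈ 5.6228 mg/L.

lizafen, 5.62 mg/L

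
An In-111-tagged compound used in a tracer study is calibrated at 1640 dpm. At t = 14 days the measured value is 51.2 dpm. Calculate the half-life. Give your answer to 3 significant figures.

A/A₀ = 51.2/1640 ≈ 0.03122.
n = log₂(32.031) ≈ 5.0014 half-lives elapsed in 14 days.
t½ = 14/5.0014 ≈ 2.7992 days.

2.80 days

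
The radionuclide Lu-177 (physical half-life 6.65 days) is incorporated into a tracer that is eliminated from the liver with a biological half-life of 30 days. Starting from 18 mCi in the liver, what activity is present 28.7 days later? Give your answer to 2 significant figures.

0.47 mCi

1/t_eff = 1/t_phys + 1/t_biol = 1/6.65 + 1/30 = 0.18371 per day.
t_eff = 6.65 × 30 / (6.65 + 30) ≈ 5.4434 days.
Remaining = 18 × (1/2)^(28.7/5.4434) = 18 × (1/2)^5.2725 ≈ 0.4657 mCi.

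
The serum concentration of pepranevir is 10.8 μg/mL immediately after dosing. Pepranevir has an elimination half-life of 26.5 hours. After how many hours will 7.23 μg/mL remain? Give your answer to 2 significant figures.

Fraction remaining = 7.23/10.8 ≈ 0.66944.
n = log₂(10.8/7.23) = ln(1.4938)/ln 2 ≈ 0.57896 half-lives.
t = n × t½ = 0.57896 × 26.5 ≈ 15.343 hours.

15 hours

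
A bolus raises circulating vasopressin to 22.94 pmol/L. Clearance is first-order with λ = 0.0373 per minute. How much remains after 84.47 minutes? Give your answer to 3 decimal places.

t½ = ln 2 / λ = 0.69315 / 0.0373 ≈ 18.583 minutes.
Number of half-lives: n = 84.47/18.583 ≈ 4.5455.
Remaining = 22.94 × (1/2)^4.5455 = 22.94 × 0.042821 ≈ 0.98231 pmol/L.

0.982 pmol/L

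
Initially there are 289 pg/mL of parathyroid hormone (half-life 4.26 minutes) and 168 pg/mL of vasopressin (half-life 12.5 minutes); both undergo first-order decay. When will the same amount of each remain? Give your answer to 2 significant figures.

5.1 minutes

Set 289·(1/2)^(t/4.26) = 168·(1/2)^(t/12.5).
Taking log₂: log₂(289/168) = t·(1/4.26 − 1/12.5).
log₂(1.7202) = 0.78261; 1/4.26 − 1/12.5 = 0.15474.
t = 0.78261 / 0.15474 ≈ 5.0575 minutes.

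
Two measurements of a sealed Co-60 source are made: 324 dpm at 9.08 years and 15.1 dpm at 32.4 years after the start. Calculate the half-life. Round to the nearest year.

Over Δt = 32.4 − 9.08 = 23.32 years, the level fell by a factor of 324/15.1 ≈ 21.457.
n = log₂(21.457) ≈ 4.4234 half-lives, so t½ = 23.32/4.4234 ≈ 5.272 years.

5 years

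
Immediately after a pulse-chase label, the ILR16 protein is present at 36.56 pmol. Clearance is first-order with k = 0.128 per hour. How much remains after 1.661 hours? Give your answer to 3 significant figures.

t½ = ln 2 / k = 0.69315 / 0.128 ≈ 5.4152 hours.
Number of half-lives: n = 1.661/5.4152 ≈ 0.30673.
Remaining = 36.56 × (1/2)^0.30673 = 36.56 × 0.80847 ≈ 29.558 pmol.

29.6 pmol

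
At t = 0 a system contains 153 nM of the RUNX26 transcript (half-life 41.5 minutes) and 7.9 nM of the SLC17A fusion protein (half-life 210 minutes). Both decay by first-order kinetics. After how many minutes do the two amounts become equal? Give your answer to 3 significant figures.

Set 153·(1/2)^(t/41.5) = 7.9·(1/2)^(t/210).
Taking log₂: log₂(153/7.9) = t·(1/41.5 − 1/210).
log₂(19.367) = 4.2755; 1/41.5 − 1/210 = 0.019334.
t = 4.2755 / 0.019334 ≈ 221.14 minutes.

221 minutes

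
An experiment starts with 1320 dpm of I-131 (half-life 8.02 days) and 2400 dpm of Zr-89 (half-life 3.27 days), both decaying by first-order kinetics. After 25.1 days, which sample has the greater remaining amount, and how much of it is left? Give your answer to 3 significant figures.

I-131: 1320 × (1/2)^3.1297 ≈ 150.82 dpm.
Zr-89: 2400 × (1/2)^7.6758 ≈ 11.737 dpm.
I-131 has more remaining, at ≈ 150.82 dpm.

I-131, 151 dpm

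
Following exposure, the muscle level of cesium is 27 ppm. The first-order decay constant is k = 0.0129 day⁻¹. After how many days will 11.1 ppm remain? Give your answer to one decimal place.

t½ = ln 2 / k = 0.69315 / 0.0129 ≈ 53.732 days.
Fraction remaining = 11.1/27 ≈ 0.41111.
n = log₂(27/11.1) = ln(2.4324)/ln 2 ≈ 1.2824 half-lives.
t = n × t½ = 1.2824 × 53.732 ≈ 68.906 days.

68.9 days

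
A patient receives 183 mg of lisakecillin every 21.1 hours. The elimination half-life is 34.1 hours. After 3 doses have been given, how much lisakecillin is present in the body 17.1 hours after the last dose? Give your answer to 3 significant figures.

The 3 doses were given 59.3, 38.2, 17.1 hours ago.
Total = 183·(1/2)^(59.3/34.1) + 183·(1/2)^(38.2/34.1) + 183·(1/2)^(17.1/34.1)
      = 54.823 + 84.183 + 129.27 ≈ 268.28 mg.

268 mg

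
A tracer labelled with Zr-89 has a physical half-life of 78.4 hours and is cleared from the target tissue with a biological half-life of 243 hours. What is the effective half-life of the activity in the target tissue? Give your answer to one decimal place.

59.3 hours

1/t_eff = 1/t_phys + 1/t_biol = 1/78.4 + 1/243 = 0.01687 per hour.
t_eff = 78.4 × 243 / (78.4 + 243) ≈ 59.276 hours.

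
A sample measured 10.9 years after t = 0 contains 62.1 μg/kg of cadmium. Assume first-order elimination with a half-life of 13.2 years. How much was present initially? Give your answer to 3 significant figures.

110 μg/kg

Number of half-lives elapsed: n = 10.9/13.2 ≈ 0.82576.
A₀ = A × 2^n = 62.1 × 2^0.82576 = 62.1 × 1.7725 ≈ 110.07 μg/kg.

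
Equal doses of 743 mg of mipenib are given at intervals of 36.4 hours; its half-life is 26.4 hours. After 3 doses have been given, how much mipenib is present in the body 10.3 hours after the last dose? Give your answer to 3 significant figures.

The 3 doses were given 83.1, 46.7, 10.3 hours ago.
Total = 743·(1/2)^(83.1/26.4) + 743·(1/2)^(46.7/26.4) + 743·(1/2)^(10.3/26.4)
      = 83.836 + 218.01 + 566.95 ≈ 868.8 mg.

869 mg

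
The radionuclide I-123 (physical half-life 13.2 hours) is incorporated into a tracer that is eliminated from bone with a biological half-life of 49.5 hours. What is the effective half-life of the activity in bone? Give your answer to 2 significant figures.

10 hours

1/t_eff = 1/t_phys + 1/t_biol = 1/13.2 + 1/49.5 = 0.09596 per hour.
t_eff = 13.2 × 49.5 / (13.2 + 49.5) ≈ 10.421 hours.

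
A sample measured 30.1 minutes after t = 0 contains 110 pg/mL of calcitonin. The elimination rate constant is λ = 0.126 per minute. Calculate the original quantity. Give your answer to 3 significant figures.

t½ = ln 2 / λ = 0.69315 / 0.126 ≈ 5.5012 minutes.
Number of half-lives elapsed: n = 30.1/5.5012 ≈ 5.4716.
A₀ = A × 2^n = 110 × 2^5.4716 = 110 × 44.372 ≈ 4880.9 pg/mL.

4880 pg/mL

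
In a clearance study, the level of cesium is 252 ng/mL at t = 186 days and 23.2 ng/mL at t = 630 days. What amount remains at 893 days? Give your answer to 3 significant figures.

5.65 ng/mL

Over Δt = 630 − 186 = 444 days, the level fell by a factor of 252/23.2 ≈ 10.862.
n = log₂(10.862) ≈ 3.4412 half-lives, so t½ = 444/3.4412 ≈ 129.02 days.
From t = 630 to t = 893: 23.2 × (1/2)^((893−630)/129.02) ≈ 5.6477 ng/mL.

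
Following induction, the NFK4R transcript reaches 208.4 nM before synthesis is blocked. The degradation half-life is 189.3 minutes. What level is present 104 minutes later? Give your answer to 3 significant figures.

Number of half-lives: n = 104/189.3 ≈ 0.54939.
Remaining = 208.4 × (1/2)^0.54939 = 208.4 × 0.68331 ≈ 142.4 nM.

142 nM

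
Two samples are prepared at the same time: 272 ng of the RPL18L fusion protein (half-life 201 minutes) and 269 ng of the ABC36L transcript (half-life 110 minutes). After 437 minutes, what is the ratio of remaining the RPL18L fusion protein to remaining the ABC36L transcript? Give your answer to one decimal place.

RPL18L fusion protein: 272 × (1/2)^(437/201) = 272 × (1/2)^2.1741 ≈ 60.269 ng.
ABC36L transcript: 269 × (1/2)^(437/110) = 269 × (1/2)^3.9727 ≈ 17.133 ng.
Ratio ≈ 60.269 / 17.133 ≈ 3.5176.

3.5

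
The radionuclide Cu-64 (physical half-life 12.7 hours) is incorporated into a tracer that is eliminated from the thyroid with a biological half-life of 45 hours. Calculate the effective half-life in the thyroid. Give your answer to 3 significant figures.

1/t_eff = 1/t_phys + 1/t_biol = 1/12.7 + 1/45 = 0.10096 per hour.
t_eff = 12.7 × 45 / (12.7 + 45) ≈ 9.9047 hours.

9.90 hours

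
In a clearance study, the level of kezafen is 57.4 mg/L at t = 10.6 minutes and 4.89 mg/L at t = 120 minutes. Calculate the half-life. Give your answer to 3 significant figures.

30.8 minutes

Over Δt = 120 − 10.6 = 109.4 minutes, the level fell by a factor of 57.4/4.89 ≈ 11.738.
n = log₂(11.738) ≈ 3.5531 half-lives, so t½ = 109.4/3.5531 ≈ 30.79 minutes.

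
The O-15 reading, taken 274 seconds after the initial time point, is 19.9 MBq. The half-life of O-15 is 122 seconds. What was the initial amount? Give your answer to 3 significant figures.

Number of half-lives elapsed: n = 274/122 ≈ 2.2459.
A₀ = A × 2^n = 19.9 × 2^2.2459 = 19.9 × 4.7433 ≈ 94.392 MBq.

94.4 MBq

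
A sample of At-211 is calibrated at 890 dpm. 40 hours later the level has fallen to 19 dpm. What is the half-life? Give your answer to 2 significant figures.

A/A₀ = 19/890 ≈ 0.021348.
n = log₂(46.842) ≈ 5.5497 half-lives elapsed in 40 hours.
t½ = 40/5.5497 ≈ 7.2076 hours.

7.2 hours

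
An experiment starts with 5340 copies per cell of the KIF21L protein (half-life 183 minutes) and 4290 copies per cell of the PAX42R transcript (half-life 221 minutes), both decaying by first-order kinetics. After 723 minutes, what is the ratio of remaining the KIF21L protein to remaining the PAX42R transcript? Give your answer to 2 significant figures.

KIF21L protein: 5340 × (1/2)^(723/183) = 5340 × (1/2)^3.9508 ≈ 345.32 copies per cell.
PAX42R transcript: 4290 × (1/2)^(723/221) = 4290 × (1/2)^3.2715 ≈ 444.26 copies per cell.
Ratio ≈ 345.32 / 444.26 ≈ 0.7773.

0.78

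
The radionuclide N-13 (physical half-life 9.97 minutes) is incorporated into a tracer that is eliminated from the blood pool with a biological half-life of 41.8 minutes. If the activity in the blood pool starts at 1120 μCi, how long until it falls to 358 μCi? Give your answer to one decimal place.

13.2 minutes

1/t_eff = 1/t_phys + 1/t_biol = 1/9.97 + 1/41.8 = 0.12422 per minute.
t_eff = 9.97 × 41.8 / (9.97 + 41.8) ≈ 8.05 minutes.
n = log₂(1120/358) ≈ 1.6455; t = 1.6455 × 8.05 ≈ 13.246 minutes.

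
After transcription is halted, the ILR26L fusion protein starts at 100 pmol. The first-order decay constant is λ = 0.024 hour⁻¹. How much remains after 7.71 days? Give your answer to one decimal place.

t½ = ln 2 / λ = 0.69315 / 0.024 ≈ 28.881 hours.
Convert the elapsed time: 7.71 days = 185.04 hours.
Number of half-lives: n = 185.04/28.881 ≈ 6.407.
Remaining = 100 × (1/2)^6.407 = 100 × 0.011785 ≈ 1.1785 pmol.

1.2 pmol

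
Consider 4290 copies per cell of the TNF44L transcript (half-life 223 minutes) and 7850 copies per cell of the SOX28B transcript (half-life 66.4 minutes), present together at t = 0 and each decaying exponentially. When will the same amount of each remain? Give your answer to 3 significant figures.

82.4 minutes

Set 4290·(1/2)^(t/223) = 7850·(1/2)^(t/66.4).
Taking log₂: log₂(4290/7850) = t·(1/223 − 1/66.4).
log₂(0.5465) = -0.87172; 1/223 − 1/66.4 = -0.010576.
t = -0.87172 / -0.010576 ≈ 82.424 minutes.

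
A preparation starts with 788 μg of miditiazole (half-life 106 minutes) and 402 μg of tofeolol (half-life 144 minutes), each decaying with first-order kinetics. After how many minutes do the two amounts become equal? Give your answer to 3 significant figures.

390 minutes

Set 788·(1/2)^(t/106) = 402·(1/2)^(t/144).
Taking log₂: log₂(788/402) = t·(1/106 − 1/144).
log₂(1.9602) = 0.971; 1/106 − 1/144 = 0.0024895.
t = 0.971 / 0.0024895 ≈ 390.04 minutes.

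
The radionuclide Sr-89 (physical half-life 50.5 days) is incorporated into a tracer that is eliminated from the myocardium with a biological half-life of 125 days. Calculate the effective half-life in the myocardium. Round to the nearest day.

1/t_eff = 1/t_phys + 1/t_biol = 1/50.5 + 1/125 = 0.027802 per day.
t_eff = 50.5 × 125 / (50.5 + 125) ≈ 35.969 days.

36 days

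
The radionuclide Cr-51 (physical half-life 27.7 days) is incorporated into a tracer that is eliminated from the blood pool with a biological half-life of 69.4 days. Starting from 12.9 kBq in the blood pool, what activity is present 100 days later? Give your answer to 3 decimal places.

1/t_eff = 1/t_phys + 1/t_biol = 1/27.7 + 1/69.4 = 0.05051 per day.
t_eff = 27.7 × 69.4 / (27.7 + 69.4) ≈ 19.798 days.
Remaining = 12.9 × (1/2)^(100/19.798) = 12.9 × (1/2)^5.051 ≈ 0.38912 kBq.

0.389 kBq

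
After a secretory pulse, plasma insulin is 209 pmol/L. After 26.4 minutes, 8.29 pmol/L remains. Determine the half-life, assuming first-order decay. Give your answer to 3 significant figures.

5.67 minutes

A/A₀ = 8.29/209 ≈ 0.039665.
n = log₂(25.211) ≈ 4.656 half-lives elapsed in 26.4 minutes.
t½ = 26.4/4.656 ≈ 5.6701 minutes.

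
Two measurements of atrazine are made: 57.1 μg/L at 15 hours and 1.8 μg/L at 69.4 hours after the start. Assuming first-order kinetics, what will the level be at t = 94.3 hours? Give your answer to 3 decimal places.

Over Δt = 69.4 − 15 = 54.4 hours, the level fell by a factor of 57.1/1.8 ≈ 31.722.
n = log₂(31.722) ≈ 4.9874 half-lives, so t½ = 54.4/4.9874 ≈ 10.907 hours.
From t = 69.4 to t = 94.3: 1.8 × (1/2)^((94.3−69.4)/10.907) ≈ 0.36989 μg/L.

0.370 μg/L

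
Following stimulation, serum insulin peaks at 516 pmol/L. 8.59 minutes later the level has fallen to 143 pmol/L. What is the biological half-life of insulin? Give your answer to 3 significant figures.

4.64 minutes

A/A₀ = 143/516 ≈ 0.27713.
n = log₂(3.6084) ≈ 1.8514 half-lives elapsed in 8.59 minutes.
t½ = 8.59/1.8514 ≈ 4.6398 minutes.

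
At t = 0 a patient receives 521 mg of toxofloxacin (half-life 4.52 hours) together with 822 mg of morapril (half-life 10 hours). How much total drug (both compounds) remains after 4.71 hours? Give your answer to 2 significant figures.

850 mg

toxofloxacin: 521 × (1/2)^(4.71/4.52) = 521 × (1/2)^1.042 ≈ 253.02 mg.
morapril: 822 × (1/2)^(4.71/10) = 822 × (1/2)^0.471 ≈ 593.04 mg.
Total = 253.02 + 593.04 ≈ 846.06 mg.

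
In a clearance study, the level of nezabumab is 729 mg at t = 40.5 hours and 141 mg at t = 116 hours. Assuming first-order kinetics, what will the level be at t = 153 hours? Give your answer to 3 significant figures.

63.0 mg

Over Δt = 116 − 40.5 = 75.5 hours, the level fell by a factor of 729/141 ≈ 5.1702.
n = log₂(5.1702) ≈ 2.3702 half-lives, so t½ = 75.5/2.3702 ≈ 31.854 hours.
From t = 116 to t = 153: 141 × (1/2)^((153−116)/31.854) ≈ 63.031 mg.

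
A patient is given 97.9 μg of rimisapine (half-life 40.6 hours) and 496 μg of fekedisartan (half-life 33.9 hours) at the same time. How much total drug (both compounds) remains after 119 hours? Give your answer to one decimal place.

rimisapine: 97.9 × (1/2)^(119/40.6) = 97.9 × (1/2)^2.931 ≈ 12.837 μg.
fekedisartan: 496 × (1/2)^(119/33.9) = 496 × (1/2)^3.5103 ≈ 43.528 μg.
Total = 12.837 + 43.528 ≈ 56.365 μg.

56.4 μg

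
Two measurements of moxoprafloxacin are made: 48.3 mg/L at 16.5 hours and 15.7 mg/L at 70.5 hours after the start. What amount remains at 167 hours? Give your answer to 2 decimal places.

Over Δt = 70.5 − 16.5 = 54 hours, the level fell by a factor of 48.3/15.7 ≈ 3.0764.
n = log₂(3.0764) ≈ 1.6213 half-lives, so t½ = 54/1.6213 ≈ 33.307 hours.
From t = 70.5 to t = 167: 15.7 × (1/2)^((167−70.5)/33.307) ≈ 2.1074 mg/L.

2.11 mg/L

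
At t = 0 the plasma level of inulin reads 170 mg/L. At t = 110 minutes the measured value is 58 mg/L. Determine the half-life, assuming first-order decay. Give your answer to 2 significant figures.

A/A₀ = 58/170 ≈ 0.34118.
n = log₂(2.931) ≈ 1.5514 half-lives elapsed in 110 minutes.
t½ = 110/1.5514 ≈ 70.903 minutes.

71 minutes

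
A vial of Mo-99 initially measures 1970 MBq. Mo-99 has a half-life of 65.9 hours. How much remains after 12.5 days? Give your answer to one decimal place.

Convert the elapsed time: 12.5 days = 300 hours.
Number of half-lives: n = 300/65.9 ≈ 4.5524.
Remaining = 1970 × (1/2)^4.5524 = 1970 × 0.042619 ≈ 83.96 MBq.

84.0 MBq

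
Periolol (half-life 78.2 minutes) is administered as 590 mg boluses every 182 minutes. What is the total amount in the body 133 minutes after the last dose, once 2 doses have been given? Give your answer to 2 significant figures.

The 2 doses were given 315, 133 minutes ago.
Total = 590·(1/2)^(315/78.2) + 590·(1/2)^(133/78.2)
      = 36.163 + 181.5 ≈ 217.66 mg.

220 mg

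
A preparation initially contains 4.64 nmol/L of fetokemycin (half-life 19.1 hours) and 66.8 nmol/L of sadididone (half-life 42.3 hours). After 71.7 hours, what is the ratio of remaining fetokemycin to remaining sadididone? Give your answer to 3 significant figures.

0.0167

fetokemycin: 4.64 × (1/2)^(71.7/19.1) = 4.64 × (1/2)^3.7539 ≈ 0.34393 nmol/L.
sadididone: 66.8 × (1/2)^(71.7/42.3) = 66.8 × (1/2)^1.695 ≈ 20.631 nmol/L.
Ratio ≈ 0.34393 / 20.631 ≈ 0.016671.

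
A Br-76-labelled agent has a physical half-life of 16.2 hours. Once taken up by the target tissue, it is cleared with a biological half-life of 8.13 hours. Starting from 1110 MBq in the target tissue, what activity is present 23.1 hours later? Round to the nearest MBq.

1/t_eff = 1/t_phys + 1/t_biol = 1/16.2 + 1/8.13 = 0.18473 per hour.
t_eff = 16.2 × 8.13 / (16.2 + 8.13) ≈ 5.4133 hours.
Remaining = 1110 × (1/2)^(23.1/5.4133) = 1110 × (1/2)^4.2673 ≈ 57.644 MBq.

58 MBq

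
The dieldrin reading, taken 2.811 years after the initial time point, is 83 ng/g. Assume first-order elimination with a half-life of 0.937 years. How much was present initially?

664 ng/g

Number of half-lives elapsed: n = 2.811/0.937 ≈ 3.
A₀ = A × 2^n = 83 × 2^3 = 83 × 8 ≈ 664 ng/g.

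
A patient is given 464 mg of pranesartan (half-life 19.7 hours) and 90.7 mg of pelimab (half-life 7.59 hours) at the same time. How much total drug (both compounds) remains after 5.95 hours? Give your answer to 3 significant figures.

pranesartan: 464 × (1/2)^(5.95/19.7) = 464 × (1/2)^0.30203 ≈ 376.36 mg.
pelimab: 90.7 × (1/2)^(5.95/7.59) = 90.7 × (1/2)^0.78393 ≈ 52.677 mg.
Total = 376.36 + 52.677 ≈ 429.03 mg.

429 mg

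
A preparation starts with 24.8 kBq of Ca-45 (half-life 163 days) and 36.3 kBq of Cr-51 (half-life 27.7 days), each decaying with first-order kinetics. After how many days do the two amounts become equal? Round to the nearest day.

18 days

Set 24.8·(1/2)^(t/163) = 36.3·(1/2)^(t/27.7).
Taking log₂: log₂(24.8/36.3) = t·(1/163 − 1/27.7).
log₂(0.6832) = -0.54963; 1/163 − 1/27.7 = -0.029966.
t = -0.54963 / -0.029966 ≈ 18.342 days.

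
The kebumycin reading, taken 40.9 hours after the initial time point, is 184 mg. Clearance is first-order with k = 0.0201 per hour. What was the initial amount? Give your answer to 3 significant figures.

419 mg

t½ = ln 2 / k = 0.69315 / 0.0201 ≈ 34.485 hours.
Number of half-lives elapsed: n = 40.9/34.485 ≈ 1.186.
A₀ = A × 2^n = 184 × 2^1.186 = 184 × 2.2753 ≈ 418.65 mg.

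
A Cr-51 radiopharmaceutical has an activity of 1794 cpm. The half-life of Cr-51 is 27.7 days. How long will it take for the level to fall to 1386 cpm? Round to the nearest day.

10 days

Fraction remaining = 1386/1794 ≈ 0.77258.
n = log₂(1794/1386) = ln(1.2944)/ln 2 ≈ 0.37225 half-lives.
t = n × t½ = 0.37225 × 27.7 ≈ 10.311 days.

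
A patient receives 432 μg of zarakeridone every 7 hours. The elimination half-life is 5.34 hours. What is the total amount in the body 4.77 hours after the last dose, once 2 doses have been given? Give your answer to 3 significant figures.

The 2 doses were given 11.77, 4.77 hours ago.
Total = 432·(1/2)^(11.77/5.34) + 432·(1/2)^(4.77/5.34)
      = 93.751 + 232.59 ≈ 326.34 μg.

326 μg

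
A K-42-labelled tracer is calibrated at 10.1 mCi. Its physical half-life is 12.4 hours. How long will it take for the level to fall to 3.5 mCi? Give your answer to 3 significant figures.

19.0 hours

Fraction remaining = 3.5/10.1 ≈ 0.34653.
n = log₂(10.1/3.5) = ln(2.8857)/ln 2 ≈ 1.5289 half-lives.
t = n × t½ = 1.5289 × 12.4 ≈ 18.959 hours.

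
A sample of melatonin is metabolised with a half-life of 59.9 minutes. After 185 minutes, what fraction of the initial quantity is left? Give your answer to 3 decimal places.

0.118

n = 185/59.9 ≈ 3.0885 half-lives.
Fraction remaining = (1/2)^3.0885 ≈ 0.11756.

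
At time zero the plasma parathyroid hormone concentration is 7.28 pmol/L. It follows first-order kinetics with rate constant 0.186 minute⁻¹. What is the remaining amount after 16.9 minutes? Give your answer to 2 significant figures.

t½ = ln 2 / λ = 0.69315 / 0.186 ≈ 3.7266 minutes.
Number of half-lives: n = 16.9/3.7266 ≈ 4.535.
Remaining = 7.28 × (1/2)^4.535 = 7.28 × 0.043136 ≈ 0.31403 pmol/L.

0.31 pmol/L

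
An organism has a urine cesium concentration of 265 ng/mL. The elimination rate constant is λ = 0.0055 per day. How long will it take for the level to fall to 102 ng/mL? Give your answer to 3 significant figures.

174 days

t½ = ln 2 / λ = 0.69315 / 0.0055 ≈ 126.03 days.
Fraction remaining = 102/265 ≈ 0.38491.
n = log₂(265/102) = ln(2.598)/ln 2 ≈ 1.3774 half-lives.
t = n × t½ = 1.3774 × 126.03 ≈ 173.59 days.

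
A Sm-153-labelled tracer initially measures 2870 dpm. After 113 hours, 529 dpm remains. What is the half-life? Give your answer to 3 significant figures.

A/A₀ = 529/2870 ≈ 0.18432.
n = log₂(5.4253) ≈ 2.4397 half-lives elapsed in 113 hours.
t½ = 113/2.4397 ≈ 46.317 hours.

46.3 hours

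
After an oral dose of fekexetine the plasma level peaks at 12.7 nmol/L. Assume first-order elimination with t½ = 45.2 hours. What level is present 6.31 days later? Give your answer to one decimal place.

Convert the elapsed time: 6.31 days = 151.44 hours.
Number of half-lives: n = 151.44/45.2 ≈ 3.3504.
Remaining = 12.7 × (1/2)^3.3504 = 12.7 × 0.098043 ≈ 1.2451 nmol/L.

1.2 nmol/L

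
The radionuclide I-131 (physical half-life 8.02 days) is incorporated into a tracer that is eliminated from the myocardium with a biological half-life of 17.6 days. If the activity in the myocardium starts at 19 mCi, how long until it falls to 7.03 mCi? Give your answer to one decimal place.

1/t_eff = 1/t_phys + 1/t_biol = 1/8.02 + 1/17.6 = 0.18151 per day.
t_eff = 8.02 × 17.6 / (8.02 + 17.6) ≈ 5.5094 days.
n = log₂(19/7.03) ≈ 1.4344; t = 1.4344 × 5.5094 ≈ 7.9028 days.

7.9 days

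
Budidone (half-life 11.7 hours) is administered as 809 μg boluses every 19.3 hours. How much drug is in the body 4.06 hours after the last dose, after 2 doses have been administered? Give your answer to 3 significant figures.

The 2 doses were given 23.36, 4.06 hours ago.
Total = 809·(1/2)^(23.36/11.7) + 809·(1/2)^(4.06/11.7)
      = 202.73 + 636.05 ≈ 838.78 μg.

839 μg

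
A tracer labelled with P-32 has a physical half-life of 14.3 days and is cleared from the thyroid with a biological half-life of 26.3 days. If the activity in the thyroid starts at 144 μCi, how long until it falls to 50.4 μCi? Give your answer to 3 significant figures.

1/t_eff = 1/t_phys + 1/t_biol = 1/14.3 + 1/26.3 = 0.10795 per day.
t_eff = 14.3 × 26.3 / (14.3 + 26.3) ≈ 9.2633 days.
n = log₂(144/50.4) ≈ 1.5146; t = 1.5146 × 9.2633 ≈ 14.03 days.

14.0 days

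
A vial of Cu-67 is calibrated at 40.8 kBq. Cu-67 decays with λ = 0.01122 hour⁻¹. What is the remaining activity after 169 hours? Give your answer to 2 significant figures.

t½ = ln 2 / λ = 0.69315 / 0.01122 ≈ 61.778 hours.
Number of half-lives: n = 169/61.778 ≈ 2.7356.
Remaining = 40.8 × (1/2)^2.7356 = 40.8 × 0.15014 ≈ 6.1258 kBq.

6.1 kBq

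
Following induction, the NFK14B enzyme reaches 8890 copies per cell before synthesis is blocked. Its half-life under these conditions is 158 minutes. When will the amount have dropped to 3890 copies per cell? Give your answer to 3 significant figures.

188 minutes

Fraction remaining = 3890/8890 ≈ 0.43757.
n = log₂(8890/3890) = ln(2.2853)/ln 2 ≈ 1.1924 half-lives.
t = n × t½ = 1.1924 × 158 ≈ 188.4 minutes.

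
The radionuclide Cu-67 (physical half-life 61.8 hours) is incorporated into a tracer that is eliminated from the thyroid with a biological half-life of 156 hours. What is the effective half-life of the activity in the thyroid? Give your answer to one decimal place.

44.3 hours

1/t_eff = 1/t_phys + 1/t_biol = 1/61.8 + 1/156 = 0.022591 per hour.
t_eff = 61.8 × 156 / (61.8 + 156) ≈ 44.264 hours.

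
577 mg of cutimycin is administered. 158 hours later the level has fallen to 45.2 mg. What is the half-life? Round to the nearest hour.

43 hours

A/A₀ = 45.2/577 ≈ 0.078336.
n = log₂(12.765) ≈ 3.6742 half-lives elapsed in 158 hours.
t½ = 158/3.6742 ≈ 43.003 hours.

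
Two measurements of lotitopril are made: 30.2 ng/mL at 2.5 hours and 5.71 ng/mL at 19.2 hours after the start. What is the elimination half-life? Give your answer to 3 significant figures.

Over Δt = 19.2 − 2.5 = 16.7 hours, the level fell by a factor of 30.2/5.71 ≈ 5.289.
n = log₂(5.289) ≈ 2.403 half-lives, so t½ = 16.7/2.403 ≈ 6.9497 hours.

6.95 hours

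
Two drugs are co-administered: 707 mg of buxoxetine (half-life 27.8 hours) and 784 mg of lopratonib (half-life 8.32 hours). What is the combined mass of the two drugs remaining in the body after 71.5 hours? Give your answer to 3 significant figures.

121 mg

buxoxetine: 707 × (1/2)^(71.5/27.8) = 707 × (1/2)^2.5719 ≈ 118.9 mg.
lopratonib: 784 × (1/2)^(71.5/8.32) = 784 × (1/2)^8.5938 ≈ 2.0293 mg.
Total = 118.9 + 2.0293 ≈ 120.93 mg.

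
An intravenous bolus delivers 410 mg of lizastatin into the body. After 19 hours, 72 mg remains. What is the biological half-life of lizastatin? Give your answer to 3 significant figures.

7.57 hours

A/A₀ = 72/410 ≈ 0.17561.
n = log₂(5.6944) ≈ 2.5096 half-lives elapsed in 19 hours.
t½ = 19/2.5096 ≈ 7.5711 hours.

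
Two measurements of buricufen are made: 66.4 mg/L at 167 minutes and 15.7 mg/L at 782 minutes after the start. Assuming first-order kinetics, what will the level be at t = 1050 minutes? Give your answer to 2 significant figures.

8.4 mg/L

Over Δt = 782 − 167 = 615 minutes, the level fell by a factor of 66.4/15.7 ≈ 4.2293.
n = log₂(4.2293) ≈ 2.0804 half-lives, so t½ = 615/2.0804 ≈ 295.61 minutes.
From t = 782 to t = 1050: 15.7 × (1/2)^((1050−782)/295.61) ≈ 8.3751 mg/L.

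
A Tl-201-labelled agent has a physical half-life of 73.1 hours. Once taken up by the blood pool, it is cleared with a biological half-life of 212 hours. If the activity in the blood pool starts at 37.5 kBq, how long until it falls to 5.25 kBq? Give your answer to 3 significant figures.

1/t_eff = 1/t_phys + 1/t_biol = 1/73.1 + 1/212 = 0.018397 per hour.
t_eff = 73.1 × 212 / (73.1 + 212) ≈ 54.357 hours.
n = log₂(37.5/5.25) ≈ 2.8365; t = 2.8365 × 54.357 ≈ 154.18 hours.

154 hours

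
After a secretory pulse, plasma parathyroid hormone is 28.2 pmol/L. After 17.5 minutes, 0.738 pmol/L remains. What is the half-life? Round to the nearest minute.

A/A₀ = 0.738/28.2 ≈ 0.02617.
n = log₂(38.211) ≈ 5.2559 half-lives elapsed in 17.5 minutes.
t½ = 17.5/5.2559 ≈ 3.3296 minutes.

3 minutes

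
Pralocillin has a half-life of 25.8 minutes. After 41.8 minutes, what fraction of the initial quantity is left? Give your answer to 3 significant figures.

0.325

n = 41.8/25.8 ≈ 1.6202 half-lives.
Fraction remaining = (1/2)^1.6202 ≈ 0.3253.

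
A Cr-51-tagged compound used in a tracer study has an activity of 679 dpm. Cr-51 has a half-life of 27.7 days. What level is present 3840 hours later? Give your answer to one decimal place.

12.4 dpm

Convert the elapsed time: 3840 hours = 160 days.
Number of half-lives: n = 160/27.7 ≈ 5.7762.
Remaining = 679 × (1/2)^5.7762 = 679 × 0.018247 ≈ 12.39 dpm.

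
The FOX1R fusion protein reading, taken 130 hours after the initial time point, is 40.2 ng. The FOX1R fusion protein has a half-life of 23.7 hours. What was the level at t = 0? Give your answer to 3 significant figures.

Number of half-lives elapsed: n = 130/23.7 ≈ 5.4852.
A₀ = A × 2^n = 40.2 × 2^5.4852 = 40.2 × 44.794 ≈ 1800.7 ng.

1800 ng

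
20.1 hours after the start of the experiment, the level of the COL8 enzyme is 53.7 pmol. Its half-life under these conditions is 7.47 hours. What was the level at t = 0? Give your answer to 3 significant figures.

347 pmol

Number of half-lives elapsed: n = 20.1/7.47 ≈ 2.6908.
A₀ = A × 2^n = 53.7 × 2^2.6908 = 53.7 × 6.4565 ≈ 346.72 pmol.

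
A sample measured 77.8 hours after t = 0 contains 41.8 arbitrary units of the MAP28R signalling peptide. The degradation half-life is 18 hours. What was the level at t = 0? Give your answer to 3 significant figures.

836 arbitrary units

Number of half-lives elapsed: n = 77.8/18 ≈ 4.3222.
A₀ = A × 2^n = 41.8 × 2^4.3222 = 41.8 × 20.004 ≈ 836.17 arbitrary units.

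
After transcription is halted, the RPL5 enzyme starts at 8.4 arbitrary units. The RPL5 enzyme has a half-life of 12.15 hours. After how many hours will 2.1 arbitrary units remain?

24.3 hours

2.1/8.4 = 1/4, so 2 half-lives have elapsed.
t = 2 × 12.15 = 24.3 hours.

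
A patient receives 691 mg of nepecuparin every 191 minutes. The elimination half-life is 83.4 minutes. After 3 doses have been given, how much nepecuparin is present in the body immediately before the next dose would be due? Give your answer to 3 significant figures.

The 3 doses were given 573, 382, 191 minutes ago.
Total = 691·(1/2)^(573/83.4) + 691·(1/2)^(382/83.4) + 691·(1/2)^(191/83.4)
      = 5.9054 + 28.884 + 141.28 ≈ 176.07 mg.

176 mg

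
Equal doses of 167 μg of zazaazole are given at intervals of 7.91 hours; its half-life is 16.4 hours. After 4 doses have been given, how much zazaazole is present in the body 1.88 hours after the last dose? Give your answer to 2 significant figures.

The 4 doses were given 25.61, 17.7, 9.79, 1.88 hours ago.
Total = 167·(1/2)^(25.61/16.4) + 167·(1/2)^(17.7/16.4) + 167·(1/2)^(9.79/16.4) + 167·(1/2)^(1.88/16.4)
      = 56.576 + 79.036 + 110.41 + 154.24 ≈ 400.27 μg.

400 μg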